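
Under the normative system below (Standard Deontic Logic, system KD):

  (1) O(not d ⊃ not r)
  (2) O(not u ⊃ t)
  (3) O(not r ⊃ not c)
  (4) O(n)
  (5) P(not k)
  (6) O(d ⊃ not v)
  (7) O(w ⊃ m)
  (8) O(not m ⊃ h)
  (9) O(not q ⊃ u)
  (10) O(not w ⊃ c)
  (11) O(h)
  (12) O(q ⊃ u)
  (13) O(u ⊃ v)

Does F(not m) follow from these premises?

Yes

By case analysis on q: premise 12 gives O(q ⊃ u) and premise 9 gives O(not q ⊃ u), so O(u) either way.
Applying K to premise 13 (O(u ⊃ v)) and O(u) yields O(v).
Premise 6, O(d ⊃ not v), contraposes to O(v ⊃ not d); with O(v) we get O(not d).
Applying K to premise 1 (O(not d ⊃ not r)) and O(not d) yields O(not r).
With premise 3, O(not r ⊃ not c), the K-axiom yields O(not c).
Premise 10 is O(not w ⊃ c); contrapositively O(not c ⊃ w). Since O(not c) holds, K gives O(w).
Premise 7 is O(w ⊃ m); since O(w), deontic closure gives O(m).
Premises 2, 4, 5, 8, 11 do not contribute to this derivation.
So O(m) holds, i.e. F(not m). The claim follows.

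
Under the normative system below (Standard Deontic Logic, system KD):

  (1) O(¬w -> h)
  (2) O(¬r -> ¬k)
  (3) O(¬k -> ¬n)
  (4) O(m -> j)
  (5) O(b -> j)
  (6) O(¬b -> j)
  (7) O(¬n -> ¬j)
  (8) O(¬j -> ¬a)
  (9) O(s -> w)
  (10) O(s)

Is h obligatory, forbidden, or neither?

Premise 1 is O(¬w -> h), but O(¬w) is not derivable from the premises, so it does not yield O(h).
No premise or chain of K-axiom applications forces O(h), and none forces O(¬h). So h is neither obligatory nor forbidden under these norms.

Neither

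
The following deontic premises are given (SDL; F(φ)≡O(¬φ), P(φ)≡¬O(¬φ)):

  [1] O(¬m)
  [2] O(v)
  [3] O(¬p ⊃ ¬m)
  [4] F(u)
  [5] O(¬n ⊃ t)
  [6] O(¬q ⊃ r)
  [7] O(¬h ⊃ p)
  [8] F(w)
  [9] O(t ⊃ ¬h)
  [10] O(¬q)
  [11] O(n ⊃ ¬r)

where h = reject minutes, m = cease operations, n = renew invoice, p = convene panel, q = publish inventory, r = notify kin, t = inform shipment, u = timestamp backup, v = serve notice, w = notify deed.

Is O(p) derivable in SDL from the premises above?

Yes

Premise 10 states O(¬q) outright.
With premise 6, O(¬q ⊃ r), the K-axiom yields O(r).
Premise 11 is O(n ⊃ ¬r); contrapositively O(r ⊃ ¬n). Since O(r) holds, K gives O(¬n).
Applying K to premise 5 (O(¬n ⊃ t)) and O(¬n) yields O(t).
From O(t) and premise 9, O(t ⊃ ¬h), we obtain O(¬h).
With premise 7, O(¬h ⊃ p), the K-axiom yields O(p).
Premises 1, 2, 3, 4, 8 do not contribute to this derivation.
So O(p) follows.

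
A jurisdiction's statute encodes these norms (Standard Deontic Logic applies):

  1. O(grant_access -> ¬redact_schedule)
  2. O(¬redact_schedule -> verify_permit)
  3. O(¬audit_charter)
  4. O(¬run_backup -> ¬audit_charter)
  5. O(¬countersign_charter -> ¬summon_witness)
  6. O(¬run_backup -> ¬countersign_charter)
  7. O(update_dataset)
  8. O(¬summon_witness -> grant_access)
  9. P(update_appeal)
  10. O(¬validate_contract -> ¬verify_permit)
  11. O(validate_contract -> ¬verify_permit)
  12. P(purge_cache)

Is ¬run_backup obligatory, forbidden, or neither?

Premises 10 and 11 cover both cases: O(¬validate_contract -> ¬verify_permit) and O(validate_contract -> ¬verify_permit). Since ¬validate_contract ∨ validate_contract is a tautology, O(¬verify_permit) follows.
Premise 2, O(¬redact_schedule -> verify_permit), contraposes to O(¬verify_permit -> redact_schedule); with O(¬verify_permit) we get O(redact_schedule).
Premise 1 is O(grant_access -> ¬redact_schedule); contrapositively O(redact_schedule -> ¬grant_access). Since O(redact_schedule) holds, K gives O(¬grant_access).
The contrapositive of premise 8 (O(¬summon_witness -> grant_access)) is O(¬grant_access -> summon_witness), and O(¬grant_access) is already established, so O(summon_witness).
Premise 5, O(¬countersign_charter -> ¬summon_witness), contraposes to O(summon_witness -> countersign_charter); with O(summon_witness) we get O(countersign_charter).
The contrapositive of premise 6 (O(¬run_backup -> ¬countersign_charter)) is O(countersign_charter -> run_backup), and O(countersign_charter) is already established, so O(run_backup).
Premises 3, 4, 7, 9, 12 do not contribute to this derivation.
Thus O(run_backup), which is F(¬run_backup): ¬run_backup is forbidden.

Forbidden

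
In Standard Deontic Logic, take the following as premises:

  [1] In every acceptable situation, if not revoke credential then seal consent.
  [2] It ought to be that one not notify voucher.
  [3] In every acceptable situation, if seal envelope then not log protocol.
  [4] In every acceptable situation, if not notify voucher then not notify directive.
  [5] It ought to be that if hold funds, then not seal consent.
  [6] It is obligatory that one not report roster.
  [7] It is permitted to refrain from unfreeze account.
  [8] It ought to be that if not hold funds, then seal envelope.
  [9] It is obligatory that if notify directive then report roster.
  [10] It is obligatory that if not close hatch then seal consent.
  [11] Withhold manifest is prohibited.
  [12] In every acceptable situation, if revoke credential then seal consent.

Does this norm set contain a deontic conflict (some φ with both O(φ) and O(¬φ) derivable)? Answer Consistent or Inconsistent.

Consistent

Premise 9 is O(notify_directive → report_roster), but O(notify_directive) is not derivable from the premises, so it does not yield O(report_roster).
So O(report_roster) is not derivable, and the apparent clash with O(¬report_roster) does not arise.
A world satisfying every obligation exists (e.g. close_hatch=false, hold_funds=false, log_protocol=false, notify_directive=false, notify_voucher=false, report_roster=false, revoke_credential=false, seal_consent=true, seal_envelope=true, unfreeze_account=false, withhold_manifest=false); no atom is both obligatory and forbidden, so the set is consistent.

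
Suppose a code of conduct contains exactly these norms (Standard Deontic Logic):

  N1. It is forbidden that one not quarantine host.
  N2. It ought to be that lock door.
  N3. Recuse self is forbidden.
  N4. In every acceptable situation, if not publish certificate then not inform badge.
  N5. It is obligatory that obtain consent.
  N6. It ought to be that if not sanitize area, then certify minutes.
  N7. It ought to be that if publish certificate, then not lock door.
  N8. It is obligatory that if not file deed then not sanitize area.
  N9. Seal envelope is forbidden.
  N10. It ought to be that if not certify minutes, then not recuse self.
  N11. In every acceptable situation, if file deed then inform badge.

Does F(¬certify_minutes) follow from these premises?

Yes

Premise 2 gives O(lock_door).
Premise 7, O(publish_certificate → ¬lock_door), contraposes to O(lock_door → ¬publish_certificate); with O(lock_door) we get O(¬publish_certificate).
Premise 4 is O(¬publish_certificate → ¬inform_badge); since O(¬publish_certificate), deontic closure gives O(¬inform_badge).
Premise 11 is O(file_deed → inform_badge); contrapositively O(¬inform_badge → ¬file_deed). Since O(¬inform_badge) holds, K gives O(¬file_deed).
Applying K to premise 8 (O(¬file_deed → ¬sanitize_area)) and O(¬file_deed) yields O(¬sanitize_area).
Premise 6 is O(¬sanitize_area → certify_minutes); since O(¬sanitize_area), deontic closure gives O(certify_minutes).
Premises 1, 3, 5, 9, 10 do not contribute to this derivation.
So O(certify_minutes) holds, i.e. F(¬certify_minutes). The claim follows.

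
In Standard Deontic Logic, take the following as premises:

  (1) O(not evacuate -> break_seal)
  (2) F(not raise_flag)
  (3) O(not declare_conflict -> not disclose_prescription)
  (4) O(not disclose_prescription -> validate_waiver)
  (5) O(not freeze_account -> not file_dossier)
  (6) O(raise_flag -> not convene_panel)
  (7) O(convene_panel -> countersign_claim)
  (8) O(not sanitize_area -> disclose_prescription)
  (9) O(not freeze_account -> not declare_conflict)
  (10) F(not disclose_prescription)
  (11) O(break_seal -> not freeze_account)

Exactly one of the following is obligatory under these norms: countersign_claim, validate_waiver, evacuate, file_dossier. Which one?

Premise 10, F(not disclose_prescription), is equivalent to O(disclose_prescription).
Premise 3 is O(not declare_conflict -> not disclose_prescription); contrapositively O(disclose_prescription -> declare_conflict). Since O(disclose_prescription) holds, K gives O(declare_conflict).
Premise 9 is O(not freeze_account -> not declare_conflict); contrapositively O(declare_conflict -> freeze_account). Since O(declare_conflict) holds, K gives O(freeze_account).
The contrapositive of premise 11 (O(break_seal -> not freeze_account)) is O(freeze_account -> not break_seal), and O(freeze_account) is already established, so O(not break_seal).
Premise 1, O(not evacuate -> break_seal), contraposes to O(not break_seal -> evacuate); with O(not break_seal) we get O(evacuate).
So O(evacuate) holds — evacuate is obligatory. None of the other listed options is made obligatory by any chain of premises.

evacuate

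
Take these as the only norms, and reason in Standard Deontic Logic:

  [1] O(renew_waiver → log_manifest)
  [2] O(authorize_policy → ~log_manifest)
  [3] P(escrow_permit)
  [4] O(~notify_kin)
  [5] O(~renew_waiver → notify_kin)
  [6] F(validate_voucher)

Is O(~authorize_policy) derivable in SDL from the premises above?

Yes

From premise 4 we have O(~notify_kin).
Premise 5 is O(~renew_waiver → notify_kin); contrapositively O(~notify_kin → renew_waiver). Since O(~notify_kin) holds, K gives O(renew_waiver).
With premise 1, O(renew_waiver → log_manifest), the K-axiom yields O(log_manifest).
Premise 2, O(authorize_policy → ~log_manifest), contraposes to O(log_manifest → ~authorize_policy); with O(log_manifest) we get O(~authorize_policy).
Premises 3, 6 do not contribute to this derivation.
So O(~authorize_policy) follows.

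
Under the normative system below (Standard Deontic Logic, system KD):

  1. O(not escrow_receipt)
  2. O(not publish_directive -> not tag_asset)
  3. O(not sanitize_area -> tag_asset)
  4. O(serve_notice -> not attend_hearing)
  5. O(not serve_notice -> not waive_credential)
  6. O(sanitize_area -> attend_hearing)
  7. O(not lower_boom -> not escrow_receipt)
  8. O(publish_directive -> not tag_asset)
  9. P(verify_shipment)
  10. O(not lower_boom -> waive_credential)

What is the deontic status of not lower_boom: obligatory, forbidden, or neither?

Premises 2 and 8 cover both cases: O(not publish_directive -> not tag_asset) and O(publish_directive -> not tag_asset). Since not publish_directive ∨ publish_directive is a tautology, O(not tag_asset) follows.
Premise 3, O(not sanitize_area -> tag_asset), contraposes to O(not tag_asset -> sanitize_area); with O(not tag_asset) we get O(sanitize_area).
From O(sanitize_area) and premise 6, O(sanitize_area -> attend_hearing), we obtain O(attend_hearing).
Premise 4, O(serve_notice -> not attend_hearing), contraposes to O(attend_hearing -> not serve_notice); with O(attend_hearing) we get O(not serve_notice).
Premise 5 is O(not serve_notice -> not waive_credential); since O(not serve_notice), deontic closure gives O(not waive_credential).
Premise 10 is O(not lower_boom -> waive_credential); contrapositively O(not waive_credential -> lower_boom). Since O(not waive_credential) holds, K gives O(lower_boom).
Premises 1, 7, 9 do not contribute to this derivation.
Thus O(lower_boom), which is F(not lower_boom): not lower_boom is forbidden.

Forbidden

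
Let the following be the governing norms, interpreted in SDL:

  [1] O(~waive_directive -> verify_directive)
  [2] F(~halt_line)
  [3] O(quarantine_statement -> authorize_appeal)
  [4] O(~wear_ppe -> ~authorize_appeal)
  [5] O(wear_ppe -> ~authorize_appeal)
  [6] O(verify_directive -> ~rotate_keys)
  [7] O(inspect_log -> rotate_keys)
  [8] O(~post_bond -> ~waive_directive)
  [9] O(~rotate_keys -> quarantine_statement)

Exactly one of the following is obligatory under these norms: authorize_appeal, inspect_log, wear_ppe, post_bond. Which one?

Premises 4 and 5 cover both cases: O(~wear_ppe -> ~authorize_appeal) and O(wear_ppe -> ~authorize_appeal). Since ~wear_ppe ∨ wear_ppe is a tautology, O(~authorize_appeal) follows.
Premise 3 is O(quarantine_statement -> authorize_appeal); contrapositively O(~authorize_appeal -> ~quarantine_statement). Since O(~authorize_appeal) holds, K gives O(~quarantine_statement).
Premise 9 is O(~rotate_keys -> quarantine_statement); contrapositively O(~quarantine_statement -> rotate_keys). Since O(~quarantine_statement) holds, K gives O(rotate_keys).
The contrapositive of premise 6 (O(verify_directive -> ~rotate_keys)) is O(rotate_keys -> ~verify_directive), and O(rotate_keys) is already established, so O(~verify_directive).
Premise 1, O(~waive_directive -> verify_directive), contraposes to O(~verify_directive -> waive_directive); with O(~verify_directive) we get O(waive_directive).
Premise 8 is O(~post_bond -> ~waive_directive); contrapositively O(waive_directive -> post_bond). Since O(waive_directive) holds, K gives O(post_bond).
So O(post_bond) holds — post_bond is obligatory. None of the other listed options is made obligatory by any chain of premises.

post_bond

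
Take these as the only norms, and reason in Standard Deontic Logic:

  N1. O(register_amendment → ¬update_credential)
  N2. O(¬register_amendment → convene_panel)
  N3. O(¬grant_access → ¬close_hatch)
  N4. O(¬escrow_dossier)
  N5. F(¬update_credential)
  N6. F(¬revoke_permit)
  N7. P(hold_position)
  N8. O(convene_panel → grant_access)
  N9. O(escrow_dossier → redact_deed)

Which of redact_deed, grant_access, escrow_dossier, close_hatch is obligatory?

grant_access

Premise 5 is F(¬update_credential), i.e. O(update_credential).
Premise 1, O(register_amendment → ¬update_credential), contraposes to O(update_credential → ¬register_amendment); with O(update_credential) we get O(¬register_amendment).
Premise 2 is O(¬register_amendment → convene_panel); since O(¬register_amendment), deontic closure gives O(convene_panel).
Premise 8 is O(convene_panel → grant_access); since O(convene_panel), deontic closure gives O(grant_access).
So O(grant_access) holds — grant_access is obligatory. None of the other listed options is made obligatory by any chain of premises.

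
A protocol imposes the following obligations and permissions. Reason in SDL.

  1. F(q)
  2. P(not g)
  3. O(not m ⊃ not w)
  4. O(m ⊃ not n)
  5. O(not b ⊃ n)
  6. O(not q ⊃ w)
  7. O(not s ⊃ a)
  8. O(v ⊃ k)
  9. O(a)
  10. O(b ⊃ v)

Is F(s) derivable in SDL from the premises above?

Premise 7 is O(not s ⊃ a); even if O(a) held, inferring O(not s) would be affirming the consequent — invalid.
No other premise forces O(not s). An ideal world satisfying every premise can still have s true, so F(s) is not derivable.

No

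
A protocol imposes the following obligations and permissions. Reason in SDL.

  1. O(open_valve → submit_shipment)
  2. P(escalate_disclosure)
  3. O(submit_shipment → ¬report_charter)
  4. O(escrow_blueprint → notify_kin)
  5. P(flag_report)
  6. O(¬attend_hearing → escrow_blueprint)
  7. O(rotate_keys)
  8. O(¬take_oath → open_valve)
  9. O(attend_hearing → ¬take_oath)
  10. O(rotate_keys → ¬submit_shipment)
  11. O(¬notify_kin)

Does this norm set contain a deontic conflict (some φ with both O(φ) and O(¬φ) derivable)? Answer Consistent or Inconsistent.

Inconsistent

Premise 7 states O(rotate_keys) outright.
Applying K to premise 10 (O(rotate_keys → ¬submit_shipment)) and O(rotate_keys) yields O(¬submit_shipment).
Premise 1, O(open_valve → submit_shipment), contraposes to O(¬submit_shipment → ¬open_valve); with O(¬submit_shipment) we get O(¬open_valve).
Premise 8 is O(¬take_oath → open_valve); contrapositively O(¬open_valve → take_oath). Since O(¬open_valve) holds, K gives O(take_oath).
Premise 9, O(attend_hearing → ¬take_oath), contraposes to O(take_oath → ¬attend_hearing); with O(take_oath) we get O(¬attend_hearing).
From O(¬attend_hearing) and premise 6, O(¬attend_hearing → escrow_blueprint), we obtain O(escrow_blueprint).
From O(escrow_blueprint) and premise 4, O(escrow_blueprint → notify_kin), we obtain O(notify_kin).
However, premise 11 gives O(¬notify_kin).
We now have both O(notify_kin) and O(¬notify_kin) — notify_kin is simultaneously obligatory and forbidden, violating the D-axiom.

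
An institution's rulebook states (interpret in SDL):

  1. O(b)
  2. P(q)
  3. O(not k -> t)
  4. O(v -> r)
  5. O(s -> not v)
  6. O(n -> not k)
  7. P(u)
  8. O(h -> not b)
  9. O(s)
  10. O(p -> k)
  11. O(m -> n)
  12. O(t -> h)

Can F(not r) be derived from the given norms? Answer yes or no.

Premise 4 is O(v -> r), but O(v) is not derivable from the premises, so it does not yield O(r).
No other premise forces O(r). An ideal world satisfying every premise can still have not r true, so F(not r) is not derivable.

No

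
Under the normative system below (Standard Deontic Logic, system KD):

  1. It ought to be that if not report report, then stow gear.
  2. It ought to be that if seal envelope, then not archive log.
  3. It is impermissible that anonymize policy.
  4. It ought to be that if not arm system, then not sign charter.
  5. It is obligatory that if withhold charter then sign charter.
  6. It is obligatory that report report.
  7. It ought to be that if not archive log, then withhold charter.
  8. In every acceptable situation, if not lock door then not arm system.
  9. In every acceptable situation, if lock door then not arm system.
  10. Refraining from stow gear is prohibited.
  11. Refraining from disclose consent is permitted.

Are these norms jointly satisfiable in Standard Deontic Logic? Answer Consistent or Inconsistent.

Consistent

Premise 1 is O(¬report_report → stow_gear); even if O(stow_gear) held, inferring O(¬report_report) would be affirming the consequent — invalid.
So O(¬report_report) is not derivable, and the apparent clash with O(report_report) does not arise.
A world satisfying every obligation exists (e.g. anonymize_policy=false, archive_log=true, arm_system=false, disclose_consent=false, lock_door=false, report_report=true, seal_envelope=false, sign_charter=false, stow_gear=true, withhold_charter=false); no atom is both obligatory and forbidden, so the set is consistent.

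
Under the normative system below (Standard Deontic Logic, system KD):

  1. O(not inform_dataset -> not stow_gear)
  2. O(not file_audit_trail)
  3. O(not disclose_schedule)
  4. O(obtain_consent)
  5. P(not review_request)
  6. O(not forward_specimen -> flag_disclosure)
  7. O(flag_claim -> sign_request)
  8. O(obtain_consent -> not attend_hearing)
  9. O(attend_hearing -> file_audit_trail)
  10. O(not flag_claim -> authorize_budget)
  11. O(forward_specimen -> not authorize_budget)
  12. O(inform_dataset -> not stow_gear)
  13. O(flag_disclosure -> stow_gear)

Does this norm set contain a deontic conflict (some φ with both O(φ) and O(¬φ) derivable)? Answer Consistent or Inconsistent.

Premise 9 is O(attend_hearing -> file_audit_trail), but O(attend_hearing) is not derivable from the premises, so it does not yield O(file_audit_trail).
So O(file_audit_trail) is not derivable, and the apparent clash with O(not file_audit_trail) does not arise.
A world satisfying every obligation exists (e.g. attend_hearing=false, authorize_budget=false, disclose_schedule=false, file_audit_trail=false, flag_claim=true, flag_disclosure=false, forward_specimen=true, inform_dataset=false, obtain_consent=true, review_request=false, sign_request=true, stow_gear=false); no atom is both obligatory and forbidden, so the set is consistent.

Consistent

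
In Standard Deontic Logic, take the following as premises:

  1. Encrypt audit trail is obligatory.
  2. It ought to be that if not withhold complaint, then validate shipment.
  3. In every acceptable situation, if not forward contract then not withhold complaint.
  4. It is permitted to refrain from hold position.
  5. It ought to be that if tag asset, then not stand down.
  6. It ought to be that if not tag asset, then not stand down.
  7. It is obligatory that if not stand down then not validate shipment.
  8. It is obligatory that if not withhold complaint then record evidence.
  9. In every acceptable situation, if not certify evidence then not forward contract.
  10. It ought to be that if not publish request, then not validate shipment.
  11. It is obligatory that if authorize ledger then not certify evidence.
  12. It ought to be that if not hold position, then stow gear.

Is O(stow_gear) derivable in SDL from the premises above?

No

Premise 12 is O(¬hold_position → stow_gear), but O(¬hold_position) is not derivable from the premises (the permission P(¬hold_position) asserts only ¬O(hold_position), not O(¬hold_position)), so it does not yield O(stow_gear).
No other premise forces O(stow_gear). An ideal world satisfying every premise can still have stow_gear false, so O(stow_gear) is not derivable.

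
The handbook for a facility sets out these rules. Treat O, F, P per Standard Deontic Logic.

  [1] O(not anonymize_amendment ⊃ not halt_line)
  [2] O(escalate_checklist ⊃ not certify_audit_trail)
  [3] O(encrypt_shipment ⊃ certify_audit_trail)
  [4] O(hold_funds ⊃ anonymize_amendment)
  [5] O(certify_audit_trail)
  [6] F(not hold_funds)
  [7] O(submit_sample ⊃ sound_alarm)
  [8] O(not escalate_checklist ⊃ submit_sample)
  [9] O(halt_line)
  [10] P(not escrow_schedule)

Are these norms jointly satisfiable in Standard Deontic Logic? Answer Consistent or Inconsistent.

Consistent

Premise 1 is O(not anonymize_amendment ⊃ not halt_line), but O(not anonymize_amendment) is not derivable from the premises, so it does not yield O(not halt_line).
So O(not halt_line) is not derivable, and the apparent clash with O(halt_line) does not arise.
A world satisfying every obligation exists (e.g. anonymize_amendment=true, certify_audit_trail=true, encrypt_shipment=false, escalate_checklist=false, escrow_schedule=false, halt_line=true, hold_funds=true, sound_alarm=true, submit_sample=true); no atom is both obligatory and forbidden, so the set is consistent.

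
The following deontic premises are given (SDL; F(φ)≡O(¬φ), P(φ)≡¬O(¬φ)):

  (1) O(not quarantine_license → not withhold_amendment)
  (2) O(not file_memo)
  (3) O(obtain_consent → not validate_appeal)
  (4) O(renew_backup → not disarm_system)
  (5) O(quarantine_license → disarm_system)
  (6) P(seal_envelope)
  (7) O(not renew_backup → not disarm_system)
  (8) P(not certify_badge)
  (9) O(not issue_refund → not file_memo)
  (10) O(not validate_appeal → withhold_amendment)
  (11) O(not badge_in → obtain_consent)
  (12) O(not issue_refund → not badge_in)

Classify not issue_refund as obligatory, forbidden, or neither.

Forbidden

Premises 4 and 7 are O(renew_backup → not disarm_system) and O(not renew_backup → not disarm_system); every ideal world satisfies renew_backup or not renew_backup, so in either case not disarm_system holds — hence O(not disarm_system).
The contrapositive of premise 5 (O(quarantine_license → disarm_system)) is O(not disarm_system → not quarantine_license), and O(not disarm_system) is already established, so O(not quarantine_license).
From O(not quarantine_license) and premise 1, O(not quarantine_license → not withhold_amendment), we obtain O(not withhold_amendment).
Premise 10, O(not validate_appeal → withhold_amendment), contraposes to O(not withhold_amendment → validate_appeal); with O(not withhold_amendment) we get O(validate_appeal).
Premise 3 is O(obtain_consent → not validate_appeal); contrapositively O(validate_appeal → not obtain_consent). Since O(validate_appeal) holds, K gives O(not obtain_consent).
The contrapositive of premise 11 (O(not badge_in → obtain_consent)) is O(not obtain_consent → badge_in), and O(not obtain_consent) is already established, so O(badge_in).
The contrapositive of premise 12 (O(not issue_refund → not badge_in)) is O(badge_in → issue_refund), and O(badge_in) is already established, so O(issue_refund).
Premises 2, 6, 8, 9 do not contribute to this derivation.
Thus O(issue_refund), which is F(not issue_refund): not issue_refund is forbidden.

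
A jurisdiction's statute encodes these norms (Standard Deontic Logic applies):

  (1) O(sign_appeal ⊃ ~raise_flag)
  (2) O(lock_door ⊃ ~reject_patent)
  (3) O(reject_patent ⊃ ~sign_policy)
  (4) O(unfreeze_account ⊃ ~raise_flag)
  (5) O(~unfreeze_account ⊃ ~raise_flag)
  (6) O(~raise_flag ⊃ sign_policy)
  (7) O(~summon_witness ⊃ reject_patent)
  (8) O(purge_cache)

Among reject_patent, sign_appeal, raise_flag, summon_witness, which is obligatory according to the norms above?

Premises 5 and 4 are O(~unfreeze_account ⊃ ~raise_flag) and O(unfreeze_account ⊃ ~raise_flag); every ideal world satisfies ~unfreeze_account or unfreeze_account, so in either case ~raise_flag holds — hence O(~raise_flag).
With premise 6, O(~raise_flag ⊃ sign_policy), the K-axiom yields O(sign_policy).
The contrapositive of premise 3 (O(reject_patent ⊃ ~sign_policy)) is O(sign_policy ⊃ ~reject_patent), and O(sign_policy) is already established, so O(~reject_patent).
The contrapositive of premise 7 (O(~summon_witness ⊃ reject_patent)) is O(~reject_patent ⊃ summon_witness), and O(~reject_patent) is already established, so O(summon_witness).
So O(summon_witness) holds — summon_witness is obligatory. None of the other listed options is made obligatory by any chain of premises.

summon_witness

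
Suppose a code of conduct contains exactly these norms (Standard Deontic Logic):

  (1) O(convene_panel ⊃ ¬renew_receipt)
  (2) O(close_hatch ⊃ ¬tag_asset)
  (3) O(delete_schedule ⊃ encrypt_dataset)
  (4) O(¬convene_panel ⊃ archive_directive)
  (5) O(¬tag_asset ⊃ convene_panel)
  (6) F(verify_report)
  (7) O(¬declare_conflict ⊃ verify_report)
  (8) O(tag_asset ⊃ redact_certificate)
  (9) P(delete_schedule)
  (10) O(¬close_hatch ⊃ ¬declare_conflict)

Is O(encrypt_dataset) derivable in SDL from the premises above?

No

Premise 3 is O(delete_schedule ⊃ encrypt_dataset), but O(delete_schedule) is not derivable from the premises (the permission P(delete_schedule) asserts only ¬O(¬delete_schedule), not O(delete_schedule)), so it does not yield O(encrypt_dataset).
No other premise forces O(encrypt_dataset). An ideal world satisfying every premise can still have encrypt_dataset false, so O(encrypt_dataset) is not derivable.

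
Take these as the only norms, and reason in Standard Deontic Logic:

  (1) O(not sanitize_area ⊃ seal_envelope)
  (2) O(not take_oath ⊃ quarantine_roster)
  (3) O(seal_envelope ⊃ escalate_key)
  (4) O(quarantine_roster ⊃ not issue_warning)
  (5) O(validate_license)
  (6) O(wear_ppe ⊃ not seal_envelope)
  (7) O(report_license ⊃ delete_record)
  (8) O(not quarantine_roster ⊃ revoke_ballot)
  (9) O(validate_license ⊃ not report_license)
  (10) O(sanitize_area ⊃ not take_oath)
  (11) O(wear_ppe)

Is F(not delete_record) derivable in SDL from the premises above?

No

Premise 7 is O(report_license ⊃ delete_record), but O(report_license) is not derivable from the premises, so it does not yield O(delete_record).
No other premise forces O(delete_record). An ideal world satisfying every premise can still have not delete_record true, so F(not delete_record) is not derivable.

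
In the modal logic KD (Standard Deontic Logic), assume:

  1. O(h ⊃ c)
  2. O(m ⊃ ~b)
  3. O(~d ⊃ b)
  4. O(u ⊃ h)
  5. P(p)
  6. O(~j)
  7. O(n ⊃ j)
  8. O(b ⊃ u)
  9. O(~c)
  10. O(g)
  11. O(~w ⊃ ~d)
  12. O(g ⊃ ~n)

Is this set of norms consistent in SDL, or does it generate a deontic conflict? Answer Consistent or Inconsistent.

Premise 7 is O(n ⊃ j), but O(n) is not derivable from the premises, so it does not yield O(j).
So O(j) is not derivable, and the apparent clash with O(~j) does not arise.
A world satisfying every obligation exists (e.g. b=false, c=false, d=true, g=true, h=false, j=false, m=false, n=false, p=false, u=false, w=true); no atom is both obligatory and forbidden, so the set is consistent.

Consistent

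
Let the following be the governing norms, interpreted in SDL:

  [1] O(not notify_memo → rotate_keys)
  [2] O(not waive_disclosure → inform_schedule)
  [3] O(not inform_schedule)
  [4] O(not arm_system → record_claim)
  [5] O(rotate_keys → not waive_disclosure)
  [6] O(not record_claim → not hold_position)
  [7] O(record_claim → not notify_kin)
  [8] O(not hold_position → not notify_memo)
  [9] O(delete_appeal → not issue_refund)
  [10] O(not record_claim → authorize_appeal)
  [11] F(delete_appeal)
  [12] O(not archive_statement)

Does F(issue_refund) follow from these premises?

Premise 9 is O(delete_appeal → not issue_refund), but O(delete_appeal) is not derivable from the premises, so it does not yield O(not issue_refund).
No other premise forces O(not issue_refund). An ideal world satisfying every premise can still have issue_refund true, so F(issue_refund) is not derivable.

No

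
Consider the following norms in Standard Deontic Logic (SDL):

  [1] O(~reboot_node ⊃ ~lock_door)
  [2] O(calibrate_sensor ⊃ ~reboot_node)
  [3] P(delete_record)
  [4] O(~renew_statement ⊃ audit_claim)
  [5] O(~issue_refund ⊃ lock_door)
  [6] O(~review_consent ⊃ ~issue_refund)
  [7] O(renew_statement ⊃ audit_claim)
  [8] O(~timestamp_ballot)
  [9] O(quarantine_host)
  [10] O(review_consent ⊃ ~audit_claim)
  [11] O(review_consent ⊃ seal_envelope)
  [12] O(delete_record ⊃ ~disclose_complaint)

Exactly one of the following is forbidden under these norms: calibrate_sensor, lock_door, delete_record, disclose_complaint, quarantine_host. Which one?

calibrate_sensor

Premises 4 and 7 are O(~renew_statement ⊃ audit_claim) and O(renew_statement ⊃ audit_claim); every ideal world satisfies ~renew_statement or renew_statement, so in either case audit_claim holds — hence O(audit_claim).
Premise 10 is O(review_consent ⊃ ~audit_claim); contrapositively O(audit_claim ⊃ ~review_consent). Since O(audit_claim) holds, K gives O(~review_consent).
Premise 6 is O(~review_consent ⊃ ~issue_refund); since O(~review_consent), deontic closure gives O(~issue_refund).
Premise 5 is O(~issue_refund ⊃ lock_door); since O(~issue_refund), deontic closure gives O(lock_door).
Premise 1 is O(~reboot_node ⊃ ~lock_door); contrapositively O(lock_door ⊃ reboot_node). Since O(lock_door) holds, K gives O(reboot_node).
Premise 2, O(calibrate_sensor ⊃ ~reboot_node), contraposes to O(reboot_node ⊃ ~calibrate_sensor); with O(reboot_node) we get O(~calibrate_sensor).
So O(~calibrate_sensor) holds, i.e. calibrate_sensor is forbidden. None of the other listed options is forbidden under the premises.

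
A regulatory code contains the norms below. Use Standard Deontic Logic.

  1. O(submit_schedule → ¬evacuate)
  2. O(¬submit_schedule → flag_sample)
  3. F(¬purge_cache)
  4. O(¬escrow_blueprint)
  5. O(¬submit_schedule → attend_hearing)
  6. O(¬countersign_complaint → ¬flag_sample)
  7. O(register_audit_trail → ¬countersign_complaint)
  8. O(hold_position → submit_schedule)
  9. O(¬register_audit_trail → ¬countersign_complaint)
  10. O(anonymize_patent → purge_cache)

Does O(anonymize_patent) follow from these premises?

No

Premise 10 is O(anonymize_patent → purge_cache); even if O(purge_cache) held, inferring O(anonymize_patent) would be affirming the consequent — invalid.
No other premise forces O(anonymize_patent). An ideal world satisfying every premise can still have anonymize_patent false, so O(anonymize_patent) is not derivable.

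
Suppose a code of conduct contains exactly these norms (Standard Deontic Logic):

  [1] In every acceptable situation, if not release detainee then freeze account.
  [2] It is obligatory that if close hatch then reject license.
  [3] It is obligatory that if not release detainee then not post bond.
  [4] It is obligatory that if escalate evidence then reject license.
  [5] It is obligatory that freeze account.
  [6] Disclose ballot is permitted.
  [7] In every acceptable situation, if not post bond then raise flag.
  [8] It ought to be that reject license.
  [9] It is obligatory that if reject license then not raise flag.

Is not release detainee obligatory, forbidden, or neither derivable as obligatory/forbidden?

Premise 8 states O(reject_license) outright.
With premise 9, O(reject_license → ¬raise_flag), the K-axiom yields O(¬raise_flag).
The contrapositive of premise 7 (O(¬post_bond → raise_flag)) is O(¬raise_flag → post_bond), and O(¬raise_flag) is already established, so O(post_bond).
Premise 3 is O(¬release_detainee → ¬post_bond); contrapositively O(post_bond → release_detainee). Since O(post_bond) holds, K gives O(release_detainee).
Premises 1, 2, 4, 5, 6 do not contribute to this derivation.
Thus O(release_detainee), which is F(¬release_detainee): ¬release_detainee is forbidden.

Forbidden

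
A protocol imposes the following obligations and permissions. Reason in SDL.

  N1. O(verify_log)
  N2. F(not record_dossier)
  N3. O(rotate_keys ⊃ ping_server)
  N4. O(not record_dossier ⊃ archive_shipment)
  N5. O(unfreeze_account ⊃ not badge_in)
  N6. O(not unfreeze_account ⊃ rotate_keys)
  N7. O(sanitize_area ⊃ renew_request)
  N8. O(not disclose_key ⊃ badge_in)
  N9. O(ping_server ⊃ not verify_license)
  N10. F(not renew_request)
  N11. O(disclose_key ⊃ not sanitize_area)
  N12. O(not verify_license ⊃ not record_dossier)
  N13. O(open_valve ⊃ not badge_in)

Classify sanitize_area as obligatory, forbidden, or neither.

Forbidden

Premise 2 is F(not record_dossier), i.e. O(record_dossier).
The contrapositive of premise 12 (O(not verify_license ⊃ not record_dossier)) is O(record_dossier ⊃ verify_license), and O(record_dossier) is already established, so O(verify_license).
The contrapositive of premise 9 (O(ping_server ⊃ not verify_license)) is O(verify_license ⊃ not ping_server), and O(verify_license) is already established, so O(not ping_server).
Premise 3, O(rotate_keys ⊃ ping_server), contraposes to O(not ping_server ⊃ not rotate_keys); with O(not ping_server) we get O(not rotate_keys).
The contrapositive of premise 6 (O(not unfreeze_account ⊃ rotate_keys)) is O(not rotate_keys ⊃ unfreeze_account), and O(not rotate_keys) is already established, so O(unfreeze_account).
Premise 5 is O(unfreeze_account ⊃ not badge_in); since O(unfreeze_account), deontic closure gives O(not badge_in).
Premise 8 is O(not disclose_key ⊃ badge_in); contrapositively O(not badge_in ⊃ disclose_key). Since O(not badge_in) holds, K gives O(disclose_key).
With premise 11, O(disclose_key ⊃ not sanitize_area), the K-axiom yields O(not sanitize_area).
Premises 1, 4, 7, 10, 13 do not contribute to this derivation.
Thus O(not sanitize_area), which is F(sanitize_area): sanitize_area is forbidden.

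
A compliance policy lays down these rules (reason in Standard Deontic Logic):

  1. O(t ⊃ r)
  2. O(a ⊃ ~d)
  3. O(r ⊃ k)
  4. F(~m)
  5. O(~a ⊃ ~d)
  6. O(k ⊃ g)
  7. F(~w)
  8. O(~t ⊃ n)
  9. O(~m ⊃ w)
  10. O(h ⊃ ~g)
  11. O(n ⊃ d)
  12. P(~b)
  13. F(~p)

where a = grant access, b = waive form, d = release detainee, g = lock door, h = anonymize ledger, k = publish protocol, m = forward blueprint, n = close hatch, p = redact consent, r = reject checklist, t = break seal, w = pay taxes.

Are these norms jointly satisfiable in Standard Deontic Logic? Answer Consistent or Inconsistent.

Consistent

Premise 9 is O(~m ⊃ w); even if O(w) held, inferring O(~m) would be affirming the consequent — invalid.
So O(~m) is not derivable, and the apparent clash with O(m) does not arise.
A world satisfying every obligation exists (e.g. a=false, b=false, d=false, g=true, h=false, k=true, m=true, n=false, p=true, r=true, t=true, w=true); no atom is both obligatory and forbidden, so the set is consistent.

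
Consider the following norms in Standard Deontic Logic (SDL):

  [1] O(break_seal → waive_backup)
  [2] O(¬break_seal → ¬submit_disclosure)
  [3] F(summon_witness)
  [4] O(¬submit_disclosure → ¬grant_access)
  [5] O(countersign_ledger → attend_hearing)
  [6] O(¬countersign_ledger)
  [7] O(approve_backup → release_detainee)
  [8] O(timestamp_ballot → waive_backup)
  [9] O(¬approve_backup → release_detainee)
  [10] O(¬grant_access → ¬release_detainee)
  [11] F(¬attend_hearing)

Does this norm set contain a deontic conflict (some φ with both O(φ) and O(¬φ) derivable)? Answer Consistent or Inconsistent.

Premise 5 is O(countersign_ledger → attend_hearing); even if O(attend_hearing) held, inferring O(countersign_ledger) would be affirming the consequent — invalid.
So O(countersign_ledger) is not derivable, and the apparent clash with O(¬countersign_ledger) does not arise.
A world satisfying every obligation exists (e.g. approve_backup=false, attend_hearing=true, break_seal=true, countersign_ledger=false, grant_access=true, release_detainee=true, submit_disclosure=true, summon_witness=false, timestamp_ballot=false, waive_backup=true); no atom is both obligatory and forbidden, so the set is consistent.

Consistent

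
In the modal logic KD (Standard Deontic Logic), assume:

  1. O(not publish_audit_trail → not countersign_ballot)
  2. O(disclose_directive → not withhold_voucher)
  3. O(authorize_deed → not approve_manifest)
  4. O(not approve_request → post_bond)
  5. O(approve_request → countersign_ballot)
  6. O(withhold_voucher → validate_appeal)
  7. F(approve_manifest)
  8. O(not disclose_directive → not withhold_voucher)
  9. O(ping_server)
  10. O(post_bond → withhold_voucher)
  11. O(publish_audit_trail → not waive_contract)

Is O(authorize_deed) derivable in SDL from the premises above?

No

Premise 3 is O(authorize_deed → not approve_manifest); even if O(not approve_manifest) held, inferring O(authorize_deed) would be affirming the consequent — invalid.
No other premise forces O(authorize_deed). An ideal world satisfying every premise can still have authorize_deed false, so O(authorize_deed) is not derivable.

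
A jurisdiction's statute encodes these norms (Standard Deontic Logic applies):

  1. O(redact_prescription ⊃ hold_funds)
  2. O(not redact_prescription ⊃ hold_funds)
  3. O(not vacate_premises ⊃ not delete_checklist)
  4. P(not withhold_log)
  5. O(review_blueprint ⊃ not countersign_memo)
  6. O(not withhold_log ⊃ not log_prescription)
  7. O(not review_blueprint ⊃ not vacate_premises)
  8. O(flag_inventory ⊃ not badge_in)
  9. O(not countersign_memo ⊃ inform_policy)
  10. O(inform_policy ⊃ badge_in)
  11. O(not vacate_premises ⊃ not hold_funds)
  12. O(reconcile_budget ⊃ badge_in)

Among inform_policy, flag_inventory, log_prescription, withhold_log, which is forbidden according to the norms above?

flag_inventory

By case analysis on redact_prescription: premise 1 gives O(redact_prescription ⊃ hold_funds) and premise 2 gives O(not redact_prescription ⊃ hold_funds), so O(hold_funds) either way.
Premise 11 is O(not vacate_premises ⊃ not hold_funds); contrapositively O(hold_funds ⊃ vacate_premises). Since O(hold_funds) holds, K gives O(vacate_premises).
The contrapositive of premise 7 (O(not review_blueprint ⊃ not vacate_premises)) is O(vacate_premises ⊃ review_blueprint), and O(vacate_premises) is already established, so O(review_blueprint).
Premise 5 is O(review_blueprint ⊃ not countersign_memo); since O(review_blueprint), deontic closure gives O(not countersign_memo).
Applying K to premise 9 (O(not countersign_memo ⊃ inform_policy)) and O(not countersign_memo) yields O(inform_policy).
From O(inform_policy) and premise 10, O(inform_policy ⊃ badge_in), we obtain O(badge_in).
Premise 8, O(flag_inventory ⊃ not badge_in), contraposes to O(badge_in ⊃ not flag_inventory); with O(badge_in) we get O(not flag_inventory).
So O(not flag_inventory) holds, i.e. flag_inventory is forbidden. None of the other listed options is forbidden under the premises.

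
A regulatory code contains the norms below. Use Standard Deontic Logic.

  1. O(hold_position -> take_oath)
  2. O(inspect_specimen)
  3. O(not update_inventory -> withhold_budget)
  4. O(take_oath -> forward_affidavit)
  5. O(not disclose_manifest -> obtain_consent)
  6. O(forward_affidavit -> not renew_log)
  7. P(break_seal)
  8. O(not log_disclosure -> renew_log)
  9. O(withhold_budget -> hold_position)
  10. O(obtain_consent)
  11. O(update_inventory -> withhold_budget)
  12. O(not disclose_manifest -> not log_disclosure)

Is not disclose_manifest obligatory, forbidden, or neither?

By case analysis on update_inventory: premise 11 gives O(update_inventory -> withhold_budget) and premise 3 gives O(not update_inventory -> withhold_budget), so O(withhold_budget) either way.
Premise 9 is O(withhold_budget -> hold_position); since O(withhold_budget), deontic closure gives O(hold_position).
From O(hold_position) and premise 1, O(hold_position -> take_oath), we obtain O(take_oath).
Premise 4 is O(take_oath -> forward_affidavit); since O(take_oath), deontic closure gives O(forward_affidavit).
Premise 6 is O(forward_affidavit -> not renew_log); since O(forward_affidavit), deontic closure gives O(not renew_log).
Premise 8, O(not log_disclosure -> renew_log), contraposes to O(not renew_log -> log_disclosure); with O(not renew_log) we get O(log_disclosure).
Premise 12, O(not disclose_manifest -> not log_disclosure), contraposes to O(log_disclosure -> disclose_manifest); with O(log_disclosure) we get O(disclose_manifest).
Premises 2, 5, 7, 10 do not contribute to this derivation.
Thus O(disclose_manifest), which is F(not disclose_manifest): not disclose_manifest is forbidden.

Forbidden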